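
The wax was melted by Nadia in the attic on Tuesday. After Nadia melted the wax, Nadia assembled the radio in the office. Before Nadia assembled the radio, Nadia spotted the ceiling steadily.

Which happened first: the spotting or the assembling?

The connectives place the spotting before the assembling.

the spotting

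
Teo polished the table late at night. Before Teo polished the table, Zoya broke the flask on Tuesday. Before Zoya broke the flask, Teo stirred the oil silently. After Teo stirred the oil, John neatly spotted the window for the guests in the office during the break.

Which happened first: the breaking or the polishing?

the breaking

The connectives place the breaking before the polishing.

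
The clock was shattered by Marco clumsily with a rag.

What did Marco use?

'with a rag' marks the instrument of the shattering event.

a rag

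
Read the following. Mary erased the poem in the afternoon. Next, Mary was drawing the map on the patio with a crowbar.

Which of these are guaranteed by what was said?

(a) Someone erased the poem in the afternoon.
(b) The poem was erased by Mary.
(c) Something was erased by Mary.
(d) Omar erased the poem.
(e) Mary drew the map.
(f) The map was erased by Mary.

(a), (b), (c)

(a) Entailed — this follows by dropping conjuncts from the erasing event's description.
(b) Entailed — this follows by dropping conjuncts from the erasing event's description.
(c) Entailed — the original entails any weakening of itself; this just drops 'in the afternoon' and generalizes the patient.
(d) Not entailed — the passage has Mary erasing the poem, not Omar.
(e) Not entailed — 'was drawing' is progressive on an accomplishment; it does not entail the completed 'drew'.
(f) Not entailed — Mary erased the poem, not the map; the map belongs to the drawing event.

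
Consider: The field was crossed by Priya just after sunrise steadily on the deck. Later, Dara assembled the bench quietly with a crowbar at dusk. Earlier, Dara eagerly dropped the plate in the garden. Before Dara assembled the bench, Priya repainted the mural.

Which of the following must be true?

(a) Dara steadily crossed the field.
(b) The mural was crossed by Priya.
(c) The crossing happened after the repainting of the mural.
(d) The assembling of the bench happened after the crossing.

(a) Not entailed — the passage has Priya crossing the field, not Dara.
(b) Not entailed — Priya crossed the field, not the mural; the mural belongs to the repainting event.
(c) Not entailed — the narrative doesn't order the repainting relative to the crossing.
(d) Entailed — the narrative places the crossing before the assembling.

(d)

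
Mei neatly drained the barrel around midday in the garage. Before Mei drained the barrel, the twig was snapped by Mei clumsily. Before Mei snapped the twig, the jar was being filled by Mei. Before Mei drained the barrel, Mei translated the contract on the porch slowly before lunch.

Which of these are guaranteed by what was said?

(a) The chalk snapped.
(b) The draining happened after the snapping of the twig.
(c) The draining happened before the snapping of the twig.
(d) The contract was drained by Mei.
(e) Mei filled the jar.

(a) Not entailed — the twig is what snapped, not the chalk.
(b) Entailed — the narrative places the snapping before the draining.
(c) Not entailed — the narrative places the snapping before the draining, not after.
(d) Not entailed — Mei drained the barrel, not the contract; the contract belongs to the translating event.
(e) Not entailed — 'was filling' is progressive on an accomplishment; it does not entail the completed 'filled'.

(b)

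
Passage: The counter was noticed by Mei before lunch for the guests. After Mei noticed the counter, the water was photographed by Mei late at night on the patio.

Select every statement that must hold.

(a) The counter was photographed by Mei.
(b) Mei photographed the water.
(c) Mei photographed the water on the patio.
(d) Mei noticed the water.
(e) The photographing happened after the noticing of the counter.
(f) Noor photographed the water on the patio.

(b), (c), (e)

(a) Not entailed — Mei photographed the water, not the counter; the counter belongs to the noticing event.
(b) Entailed — every conjunct here is already in the original photographing event.
(c) Entailed — the original entails any weakening of itself; this just drops 'late at night'.
(d) Not entailed — Mei noticed the counter, not the water; the water belongs to the photographing event.
(e) Entailed — the narrative places the noticing before the photographing.
(f) Not entailed — the passage has Mei photographing the water, not Noor.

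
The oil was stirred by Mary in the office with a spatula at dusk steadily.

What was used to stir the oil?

'with a spatula' marks the instrument of the stirring event.

a spatula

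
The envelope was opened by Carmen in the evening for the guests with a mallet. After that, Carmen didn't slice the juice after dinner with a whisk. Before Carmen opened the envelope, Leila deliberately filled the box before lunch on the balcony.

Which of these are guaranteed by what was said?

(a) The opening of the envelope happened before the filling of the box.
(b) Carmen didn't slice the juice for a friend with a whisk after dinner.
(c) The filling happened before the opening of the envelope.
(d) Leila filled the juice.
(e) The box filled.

(a) Not entailed — the narrative places the filling before the opening, not after.
(b) Entailed — under negation, adding a further restriction is entailed: if no such slicing event occurred, none occurred for a friend either.
(c) Entailed — the narrative places the filling before the opening.
(d) Not entailed — Leila filled the box, not the juice; the juice belongs to the slicing event.
(e) Entailed — 'Leila filled the box' is causative; it entails the inchoative 'the box filled'.

(b), (c), (e)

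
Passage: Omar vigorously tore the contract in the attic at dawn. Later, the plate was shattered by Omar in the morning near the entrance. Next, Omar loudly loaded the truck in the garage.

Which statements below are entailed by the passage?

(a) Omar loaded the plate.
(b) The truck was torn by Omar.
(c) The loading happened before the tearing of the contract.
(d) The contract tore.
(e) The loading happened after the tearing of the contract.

(d), (e)

(a) Not entailed — Omar loaded the truck, not the plate; the plate belongs to the shattering event.
(b) Not entailed — Omar tore the contract, not the truck; the truck belongs to the loading event.
(c) Not entailed — the narrative places the tearing before the loading, not after.
(d) Entailed — 'Omar tore the contract' is causative; it entails the inchoative 'the contract tore'.
(e) Entailed — the narrative places the tearing before the loading.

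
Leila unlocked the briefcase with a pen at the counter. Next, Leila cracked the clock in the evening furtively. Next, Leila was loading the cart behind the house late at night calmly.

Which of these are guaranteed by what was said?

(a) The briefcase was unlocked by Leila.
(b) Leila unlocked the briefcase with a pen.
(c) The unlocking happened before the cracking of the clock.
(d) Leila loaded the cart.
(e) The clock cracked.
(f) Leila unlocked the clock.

(a), (b), (c), (e)

(a) Entailed — the original entails any weakening of itself; this just drops 'with a pen', 'at the counter'.
(b) Entailed — every conjunct here is already in the original unlocking event.
(c) Entailed — the narrative places the unlocking before the cracking.
(d) Not entailed — 'was loading' is progressive on an accomplishment; it does not entail the completed 'loaded'.
(e) Entailed — 'Leila cracked the clock' is causative; it entails the inchoative 'the clock cracked'.
(f) Not entailed — Leila unlocked the briefcase, not the clock; the clock belongs to the cracking event.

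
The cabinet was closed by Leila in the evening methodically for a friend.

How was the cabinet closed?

'methodically' marks the manner of the closing event.

methodically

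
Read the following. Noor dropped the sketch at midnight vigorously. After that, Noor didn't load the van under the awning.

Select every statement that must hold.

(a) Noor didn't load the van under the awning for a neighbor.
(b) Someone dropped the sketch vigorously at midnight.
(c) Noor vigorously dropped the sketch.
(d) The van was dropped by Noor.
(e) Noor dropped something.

(a), (b), (c), (e)

(a) Entailed — under negation, adding a further restriction is entailed: if no such loading event occurred, none occurred for a neighbor either.
(b) Entailed — this follows by dropping conjuncts from the dropping event's description.
(c) Entailed — dropping 'at midnight' leaves a sub-description the original still satisfies.
(d) Not entailed — Noor dropped the sketch, not the van; the van belongs to the loading event.
(e) Entailed — dropping 'at midnight', 'vigorously' and generalizing the patient leaves a sub-description the original still satisfies.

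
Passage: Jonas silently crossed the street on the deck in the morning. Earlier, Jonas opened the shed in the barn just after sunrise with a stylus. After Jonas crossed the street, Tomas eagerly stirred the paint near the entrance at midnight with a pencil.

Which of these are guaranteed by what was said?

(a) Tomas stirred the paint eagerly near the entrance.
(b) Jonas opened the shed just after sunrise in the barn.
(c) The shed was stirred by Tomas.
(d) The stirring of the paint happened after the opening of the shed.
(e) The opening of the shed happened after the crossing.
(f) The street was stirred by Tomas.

(a) Entailed — dropping 'with a pencil', 'at midnight' leaves a sub-description the original still satisfies.
(b) Entailed — dropping 'with a stylus' leaves a sub-description the original still satisfies.
(c) Not entailed — Tomas stirred the paint, not the shed; the shed belongs to the opening event.
(d) Entailed — the narrative places the opening before the stirring.
(e) Not entailed — the narrative places the opening before the crossing, not after.
(f) Not entailed — Tomas stirred the paint, not the street; the street belongs to the crossing event.

(a), (b), (d)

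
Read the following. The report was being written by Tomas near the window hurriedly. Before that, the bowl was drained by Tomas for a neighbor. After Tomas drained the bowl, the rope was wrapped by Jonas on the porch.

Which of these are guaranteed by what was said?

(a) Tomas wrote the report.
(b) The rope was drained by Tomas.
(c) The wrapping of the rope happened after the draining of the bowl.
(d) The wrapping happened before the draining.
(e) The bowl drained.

(a) Not entailed — 'was writing' is progressive on an accomplishment; it does not entail the completed 'wrote'.
(b) Not entailed — Tomas drained the bowl, not the rope; the rope belongs to the wrapping event.
(c) Entailed — the narrative places the draining before the wrapping.
(d) Not entailed — the narrative places the draining before the wrapping, not after.
(e) Entailed — 'Tomas drained the bowl' is causative; it entails the inchoative 'the bowl drained'.

(c), (e)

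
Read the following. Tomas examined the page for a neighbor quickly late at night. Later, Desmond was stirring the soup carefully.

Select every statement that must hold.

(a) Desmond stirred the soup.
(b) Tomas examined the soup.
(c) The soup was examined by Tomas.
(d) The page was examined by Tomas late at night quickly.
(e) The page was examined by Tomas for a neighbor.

(a), (d), (e)

(a) Entailed — 'stir' is an activity; 'was stirring' entails that some stirring happened, so 'stirred' holds.
(b) Not entailed — Tomas examined the page, not the soup; the soup belongs to the stirring event.
(c) Not entailed — Tomas examined the page, not the soup; the soup belongs to the stirring event.
(d) Entailed — this follows by dropping conjuncts from the examining event's description.
(e) Entailed — every conjunct here is already in the original examining event.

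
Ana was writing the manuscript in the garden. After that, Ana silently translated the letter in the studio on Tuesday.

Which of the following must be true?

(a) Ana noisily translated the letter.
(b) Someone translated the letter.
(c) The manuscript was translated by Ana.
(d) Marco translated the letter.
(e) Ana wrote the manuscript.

(b)

(a) Not entailed — 'noisily' adds a manner not in (and inconsistent with) the original.
(b) Entailed — dropping 'in the studio', 'on Tuesday', 'silently' and generalizing the agent leaves a sub-description the original still satisfies.
(c) Not entailed — Ana translated the letter, not the manuscript; the manuscript belongs to the writing event.
(d) Not entailed — the passage has Ana translating the letter, not Marco.
(e) Not entailed — 'was writing' is progressive on an accomplishment; it does not entail the completed 'wrote'.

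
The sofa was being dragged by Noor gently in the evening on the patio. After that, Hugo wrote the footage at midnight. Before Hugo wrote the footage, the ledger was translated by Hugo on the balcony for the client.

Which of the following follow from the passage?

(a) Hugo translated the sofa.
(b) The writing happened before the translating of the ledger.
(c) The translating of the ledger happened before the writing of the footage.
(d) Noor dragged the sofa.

(a) Not entailed — Hugo translated the ledger, not the sofa; the sofa belongs to the dragging event.
(b) Not entailed — the narrative places the translating before the writing, not after.
(c) Entailed — the narrative places the translating before the writing.
(d) Entailed — 'drag' is an activity; 'was dragging' entails that some dragging happened, so 'dragged' holds.

(c), (d)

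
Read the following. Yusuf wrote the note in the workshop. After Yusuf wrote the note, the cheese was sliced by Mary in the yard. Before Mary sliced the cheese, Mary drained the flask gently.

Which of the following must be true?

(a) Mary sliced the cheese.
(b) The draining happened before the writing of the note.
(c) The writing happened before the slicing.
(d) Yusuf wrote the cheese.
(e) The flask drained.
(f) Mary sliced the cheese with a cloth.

(a), (c), (e)

(a) Entailed — dropping 'in the yard' leaves a sub-description the original still satisfies.
(b) Not entailed — the narrative doesn't order the draining relative to the writing.
(c) Entailed — the narrative places the writing before the slicing.
(d) Not entailed — Yusuf wrote the note, not the cheese; the cheese belongs to the slicing event.
(e) Entailed — 'Mary drained the flask' is causative; it entails the inchoative 'the flask drained'.
(f) Not entailed — 'with a cloth' adds information not in the original event.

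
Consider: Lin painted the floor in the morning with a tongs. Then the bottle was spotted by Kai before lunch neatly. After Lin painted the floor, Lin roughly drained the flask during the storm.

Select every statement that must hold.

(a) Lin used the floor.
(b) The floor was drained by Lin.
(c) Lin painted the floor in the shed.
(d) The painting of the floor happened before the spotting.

(d)

(a) Not entailed — the floor is the patient, not an instrument — Lin used a tongs.
(b) Not entailed — Lin drained the flask, not the floor; the floor belongs to the painting event.
(c) Not entailed — 'in the shed' adds information not in the original event.
(d) Entailed — the narrative places the painting before the spotting.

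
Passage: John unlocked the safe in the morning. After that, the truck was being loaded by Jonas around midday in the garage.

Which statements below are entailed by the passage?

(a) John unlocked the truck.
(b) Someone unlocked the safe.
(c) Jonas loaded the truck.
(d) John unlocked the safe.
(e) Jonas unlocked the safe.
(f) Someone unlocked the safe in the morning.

(b), (d), (f)

(a) Not entailed — John unlocked the safe, not the truck; the truck belongs to the loading event.
(b) Entailed — the original entails any weakening of itself; this just drops 'in the morning' and generalizes the agent.
(c) Not entailed — 'was loading' is progressive on an accomplishment; it does not entail the completed 'loaded'.
(d) Entailed — the original entails any weakening of itself; this just drops 'in the morning'.
(e) Not entailed — the passage has John unlocking the safe, not Jonas.
(f) Entailed — generalizing the agent leaves a sub-description the original still satisfies.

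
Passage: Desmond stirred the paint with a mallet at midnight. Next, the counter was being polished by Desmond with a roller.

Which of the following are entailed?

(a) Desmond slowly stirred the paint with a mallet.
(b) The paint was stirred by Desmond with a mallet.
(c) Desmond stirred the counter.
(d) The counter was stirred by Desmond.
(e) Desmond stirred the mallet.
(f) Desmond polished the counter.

(b), (f)

(a) Not entailed — 'slowly' adds information not in the original event.
(b) Entailed — the original entails any weakening of itself; this just drops 'at midnight'.
(c) Not entailed — Desmond stirred the paint, not the counter; the counter belongs to the polishing event.
(d) Not entailed — Desmond stirred the paint, not the counter; the counter belongs to the polishing event.
(e) Not entailed — the mallet is the instrument, not what was stirred.
(f) Entailed — 'polish' is an activity; 'was polishing' entails that some polishing happened, so 'polished' holds.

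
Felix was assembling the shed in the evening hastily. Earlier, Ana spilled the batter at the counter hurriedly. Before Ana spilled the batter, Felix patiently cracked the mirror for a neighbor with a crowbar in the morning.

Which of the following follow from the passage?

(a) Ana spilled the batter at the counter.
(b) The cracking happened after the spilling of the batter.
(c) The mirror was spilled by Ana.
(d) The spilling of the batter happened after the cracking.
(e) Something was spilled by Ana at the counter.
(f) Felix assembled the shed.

(a) Entailed — dropping 'hurriedly' leaves a sub-description the original still satisfies.
(b) Not entailed — the narrative places the cracking before the spilling, not after.
(c) Not entailed — Ana spilled the batter, not the mirror; the mirror belongs to the cracking event.
(d) Entailed — the narrative places the cracking before the spilling.
(e) Entailed — every conjunct here is already in the original spilling event.
(f) Not entailed — 'was assembling' is progressive on an accomplishment; it does not entail the completed 'assembled'.

(a), (d), (e)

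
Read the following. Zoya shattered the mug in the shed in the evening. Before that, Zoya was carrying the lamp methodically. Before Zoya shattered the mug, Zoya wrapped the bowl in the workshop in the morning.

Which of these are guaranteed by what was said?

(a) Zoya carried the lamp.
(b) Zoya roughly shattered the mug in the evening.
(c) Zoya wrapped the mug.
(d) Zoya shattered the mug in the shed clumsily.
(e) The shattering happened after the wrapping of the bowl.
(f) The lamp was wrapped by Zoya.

(a), (e)

(a) Entailed — 'carry' is an activity; 'was carrying' entails that some carrying happened, so 'carried' holds.
(b) Not entailed — 'roughly' adds information not in the original event.
(c) Not entailed — Zoya wrapped the bowl, not the mug; the mug belongs to the shattering event.
(d) Not entailed — 'clumsily' adds information not in the original event.
(e) Entailed — the narrative places the wrapping before the shattering.
(f) Not entailed — Zoya wrapped the bowl, not the lamp; the lamp belongs to the carrying event.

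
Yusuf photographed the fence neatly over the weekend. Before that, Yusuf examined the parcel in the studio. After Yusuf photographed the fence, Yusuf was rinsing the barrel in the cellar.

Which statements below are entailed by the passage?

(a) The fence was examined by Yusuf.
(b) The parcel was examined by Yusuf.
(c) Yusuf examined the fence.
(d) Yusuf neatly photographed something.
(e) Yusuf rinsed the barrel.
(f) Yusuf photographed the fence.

(a) Not entailed — Yusuf examined the parcel, not the fence; the fence belongs to the photographing event.
(b) Entailed — the original entails any weakening of itself; this just drops 'in the studio'.
(c) Not entailed — Yusuf examined the parcel, not the fence; the fence belongs to the photographing event.
(d) Entailed — the original entails any weakening of itself; this just drops 'over the weekend' and generalizes the patient.
(e) Entailed — 'rinse' is an activity; 'was rinsing' entails that some rinsing happened, so 'rinsed' holds.
(f) Entailed — this follows by dropping conjuncts from the photographing event's description.

(b), (d), (e), (f)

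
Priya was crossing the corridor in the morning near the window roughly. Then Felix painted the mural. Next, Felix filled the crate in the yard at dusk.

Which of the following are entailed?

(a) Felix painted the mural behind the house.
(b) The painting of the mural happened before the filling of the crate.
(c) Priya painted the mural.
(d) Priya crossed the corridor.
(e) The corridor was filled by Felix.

(a) Not entailed — 'behind the house' adds information not in the original event.
(b) Entailed — the narrative places the painting before the filling.
(c) Not entailed — the passage has Felix painting the mural, not Priya.
(d) Not entailed — 'was crossing' is progressive on an accomplishment; it does not entail the completed 'crossed'.
(e) Not entailed — Felix filled the crate, not the corridor; the corridor belongs to the crossing event.

(b)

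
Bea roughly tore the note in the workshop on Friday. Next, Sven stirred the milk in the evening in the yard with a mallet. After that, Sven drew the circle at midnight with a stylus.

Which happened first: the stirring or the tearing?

The connectives place the tearing before the stirring.

the tearing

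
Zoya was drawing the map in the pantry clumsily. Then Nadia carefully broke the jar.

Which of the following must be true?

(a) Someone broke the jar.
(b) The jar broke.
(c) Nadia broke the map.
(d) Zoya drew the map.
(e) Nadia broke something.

(a) Entailed — this follows by dropping conjuncts from the breaking event's description.
(b) Entailed — 'Nadia broke the jar' is causative; it entails the inchoative 'the jar broke'.
(c) Not entailed — Nadia broke the jar, not the map; the map belongs to the drawing event.
(d) Not entailed — 'was drawing' is progressive on an accomplishment; it does not entail the completed 'drew'.
(e) Entailed — dropping 'carefully' and generalizing the patient leaves a sub-description the original still satisfies.

(a), (b), (e)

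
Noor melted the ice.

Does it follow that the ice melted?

yes

'Noor melted the ice' is the causative; it entails the inchoative 'the ice melted'.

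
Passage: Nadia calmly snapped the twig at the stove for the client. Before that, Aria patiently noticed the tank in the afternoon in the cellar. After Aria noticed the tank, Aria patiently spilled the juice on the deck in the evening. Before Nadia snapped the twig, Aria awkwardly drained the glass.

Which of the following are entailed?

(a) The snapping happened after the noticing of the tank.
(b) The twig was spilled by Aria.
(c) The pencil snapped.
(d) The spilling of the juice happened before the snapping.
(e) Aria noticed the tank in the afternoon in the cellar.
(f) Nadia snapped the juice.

(a), (e)

(a) Entailed — the narrative places the noticing before the snapping.
(b) Not entailed — Aria spilled the juice, not the twig; the twig belongs to the snapping event.
(c) Not entailed — the twig is what snapped, not the pencil.
(d) Not entailed — the narrative doesn't order the spilling relative to the snapping.
(e) Entailed — every conjunct here is already in the original noticing event.
(f) Not entailed — Nadia snapped the twig, not the juice; the juice belongs to the spilling event.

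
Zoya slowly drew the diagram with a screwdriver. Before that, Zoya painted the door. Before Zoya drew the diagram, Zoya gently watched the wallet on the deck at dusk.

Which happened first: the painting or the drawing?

the painting

The connectives place the painting before the drawing.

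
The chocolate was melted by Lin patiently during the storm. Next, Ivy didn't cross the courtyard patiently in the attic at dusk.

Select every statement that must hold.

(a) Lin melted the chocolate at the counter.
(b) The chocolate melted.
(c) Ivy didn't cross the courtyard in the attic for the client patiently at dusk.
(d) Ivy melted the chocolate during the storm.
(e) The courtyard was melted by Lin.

(a) Not entailed — 'at the counter' adds information not in the original event.
(b) Entailed — 'Lin melted the chocolate' is causative; it entails the inchoative 'the chocolate melted'.
(c) Entailed — under negation, adding a further restriction is entailed: if no such crossing event occurred, none occurred for the client either.
(d) Not entailed — the passage has Lin melting the chocolate, not Ivy.
(e) Not entailed — Lin melted the chocolate, not the courtyard; the courtyard belongs to the crossing event.

(b), (c)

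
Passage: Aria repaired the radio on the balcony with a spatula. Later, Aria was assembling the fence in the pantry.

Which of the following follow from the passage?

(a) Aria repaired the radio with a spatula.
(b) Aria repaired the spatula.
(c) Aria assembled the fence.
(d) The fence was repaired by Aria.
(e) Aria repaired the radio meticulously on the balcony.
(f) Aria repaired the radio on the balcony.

(a), (f)

(a) Entailed — the original entails any weakening of itself; this just drops 'on the balcony'.
(b) Not entailed — the spatula is the instrument, not what was repaired.
(c) Not entailed — 'was assembling' is progressive on an accomplishment; it does not entail the completed 'assembled'.
(d) Not entailed — Aria repaired the radio, not the fence; the fence belongs to the assembling event.
(e) Not entailed — 'meticulously' adds information not in the original event.
(f) Entailed — dropping 'with a spatula' leaves a sub-description the original still satisfies.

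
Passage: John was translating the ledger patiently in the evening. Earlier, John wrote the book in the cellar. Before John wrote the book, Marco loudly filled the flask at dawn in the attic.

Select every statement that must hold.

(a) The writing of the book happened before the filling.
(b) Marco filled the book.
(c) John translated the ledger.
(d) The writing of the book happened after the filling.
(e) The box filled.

(a) Not entailed — the narrative places the filling before the writing, not after.
(b) Not entailed — Marco filled the flask, not the book; the book belongs to the writing event.
(c) Not entailed — 'was translating' is progressive on an accomplishment; it does not entail the completed 'translated'.
(d) Entailed — the narrative places the filling before the writing.
(e) Not entailed — the flask is what filled, not the box.

(d)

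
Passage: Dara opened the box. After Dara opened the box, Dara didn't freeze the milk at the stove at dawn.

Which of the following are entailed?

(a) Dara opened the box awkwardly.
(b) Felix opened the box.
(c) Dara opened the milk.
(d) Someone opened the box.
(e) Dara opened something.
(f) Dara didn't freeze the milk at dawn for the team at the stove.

(a) Not entailed — 'awkwardly' adds information not in the original event.
(b) Not entailed — the passage has Dara opening the box, not Felix.
(c) Not entailed — Dara opened the box, not the milk; the milk belongs to the freezing event.
(d) Entailed — every conjunct here is already in the original opening event.
(e) Entailed — the original entails any weakening of itself; this just generalizes the patient.
(f) Entailed — under negation, adding a further restriction is entailed: if no such freezing event occurred, none occurred for the team either.

(d), (e), (f)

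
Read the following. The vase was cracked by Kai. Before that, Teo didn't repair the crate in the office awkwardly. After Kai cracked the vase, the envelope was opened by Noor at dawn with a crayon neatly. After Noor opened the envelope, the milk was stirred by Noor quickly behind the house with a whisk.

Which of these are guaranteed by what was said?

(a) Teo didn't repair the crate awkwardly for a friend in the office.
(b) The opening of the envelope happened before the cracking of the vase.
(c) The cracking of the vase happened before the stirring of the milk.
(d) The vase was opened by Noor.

(a) Entailed — under negation, adding a further restriction is entailed: if no such repairing event occurred, none occurred for a friend either.
(b) Not entailed — the narrative places the cracking before the opening, not after.
(c) Entailed — the narrative places the cracking before the stirring.
(d) Not entailed — Noor opened the envelope, not the vase; the vase belongs to the cracking event.

(a), (c)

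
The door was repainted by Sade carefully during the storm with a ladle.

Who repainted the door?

Sade

'Sade' marks the agent of the repainting event.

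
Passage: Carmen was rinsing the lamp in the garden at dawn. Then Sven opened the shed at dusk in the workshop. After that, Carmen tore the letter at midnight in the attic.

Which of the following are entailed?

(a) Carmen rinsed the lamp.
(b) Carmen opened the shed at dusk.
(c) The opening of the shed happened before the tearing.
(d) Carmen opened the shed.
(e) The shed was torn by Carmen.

(a) Entailed — 'rinse' is an activity; 'was rinsing' entails that some rinsing happened, so 'rinsed' holds.
(b) Not entailed — the passage has Sven opening the shed, not Carmen.
(c) Entailed — the narrative places the opening before the tearing.
(d) Not entailed — the passage has Sven opening the shed, not Carmen.
(e) Not entailed — Carmen tore the letter, not the shed; the shed belongs to the opening event.

(a), (c)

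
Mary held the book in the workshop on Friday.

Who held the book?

'Mary' marks the agent of the holding event.

Mary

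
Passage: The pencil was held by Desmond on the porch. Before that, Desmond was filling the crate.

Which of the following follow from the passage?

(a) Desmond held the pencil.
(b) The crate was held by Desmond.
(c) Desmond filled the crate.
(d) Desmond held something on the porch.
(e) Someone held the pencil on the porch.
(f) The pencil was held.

(a) Entailed — dropping 'on the porch' leaves a sub-description the original still satisfies.
(b) Not entailed — Desmond held the pencil, not the crate; the crate belongs to the filling event.
(c) Not entailed — 'was filling' is progressive on an accomplishment; it does not entail the completed 'filled'.
(d) Entailed — the original entails any weakening of itself; this just generalizes the patient.
(e) Entailed — generalizing the agent leaves a sub-description the original still satisfies.
(f) Entailed — dropping 'on the porch' and generalizing the agent leaves a sub-description the original still satisfies.

(a), (d), (e), (f)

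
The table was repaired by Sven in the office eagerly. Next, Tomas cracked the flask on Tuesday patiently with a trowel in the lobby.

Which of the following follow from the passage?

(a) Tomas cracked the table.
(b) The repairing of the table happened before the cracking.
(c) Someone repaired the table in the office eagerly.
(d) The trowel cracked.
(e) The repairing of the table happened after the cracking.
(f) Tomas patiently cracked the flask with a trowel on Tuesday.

(a) Not entailed — Tomas cracked the flask, not the table; the table belongs to the repairing event.
(b) Entailed — the narrative places the repairing before the cracking.
(c) Entailed — this follows by dropping conjuncts from the repairing event's description.
(d) Not entailed — the flask is what cracked, not the trowel.
(e) Not entailed — the narrative places the repairing before the cracking, not after.
(f) Entailed — dropping 'in the lobby' leaves a sub-description the original still satisfies.

(b), (c), (f)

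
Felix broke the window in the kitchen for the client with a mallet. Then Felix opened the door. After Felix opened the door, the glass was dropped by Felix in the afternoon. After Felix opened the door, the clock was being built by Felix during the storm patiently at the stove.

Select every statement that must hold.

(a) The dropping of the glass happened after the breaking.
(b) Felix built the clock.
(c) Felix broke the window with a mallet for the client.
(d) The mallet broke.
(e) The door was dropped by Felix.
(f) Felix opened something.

(a) Entailed — the narrative places the breaking before the dropping.
(b) Not entailed — 'was building' is progressive on an accomplishment; it does not entail the completed 'built'.
(c) Entailed — every conjunct here is already in the original breaking event.
(d) Not entailed — the window is what broke, not the mallet.
(e) Not entailed — Felix dropped the glass, not the door; the door belongs to the opening event.
(f) Entailed — this follows by dropping conjuncts from the opening event's description.

(a), (c), (f)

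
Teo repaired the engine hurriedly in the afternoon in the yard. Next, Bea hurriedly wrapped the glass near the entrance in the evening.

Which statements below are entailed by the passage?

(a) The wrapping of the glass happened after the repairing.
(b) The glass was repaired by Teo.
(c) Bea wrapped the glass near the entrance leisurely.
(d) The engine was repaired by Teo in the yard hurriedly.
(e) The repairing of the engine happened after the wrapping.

(a) Entailed — the narrative places the repairing before the wrapping.
(b) Not entailed — Teo repaired the engine, not the glass; the glass belongs to the wrapping event.
(c) Not entailed — 'leisurely' adds a manner not in (and inconsistent with) the original.
(d) Entailed — dropping 'in the afternoon' leaves a sub-description the original still satisfies.
(e) Not entailed — the narrative places the repairing before the wrapping, not after.

(a), (d)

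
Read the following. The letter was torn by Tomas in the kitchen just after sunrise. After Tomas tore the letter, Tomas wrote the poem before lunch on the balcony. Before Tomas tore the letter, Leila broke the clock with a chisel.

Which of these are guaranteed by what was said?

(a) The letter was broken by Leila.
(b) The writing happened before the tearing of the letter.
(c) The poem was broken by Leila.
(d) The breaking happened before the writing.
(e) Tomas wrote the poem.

(d), (e)

(a) Not entailed — Leila broke the clock, not the letter; the letter belongs to the tearing event.
(b) Not entailed — the narrative places the tearing before the writing, not after.
(c) Not entailed — Leila broke the clock, not the poem; the poem belongs to the writing event.
(d) Entailed — the narrative places the breaking before the writing.
(e) Entailed — the original entails any weakening of itself; this just drops 'on the balcony', 'before lunch'.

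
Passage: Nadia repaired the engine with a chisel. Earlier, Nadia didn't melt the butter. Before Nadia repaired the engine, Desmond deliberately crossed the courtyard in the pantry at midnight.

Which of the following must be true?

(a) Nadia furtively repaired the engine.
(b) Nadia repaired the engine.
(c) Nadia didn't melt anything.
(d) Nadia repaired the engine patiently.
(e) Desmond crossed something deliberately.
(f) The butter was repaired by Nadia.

(b), (e)

(a) Not entailed — 'furtively' adds information not in the original event.
(b) Entailed — every conjunct here is already in the original repairing event.
(c) Not entailed — the original only denies this specific event; Nadia may have melted something else.
(d) Not entailed — 'patiently' adds information not in the original event.
(e) Entailed — every conjunct here is already in the original crossing event.
(f) Not entailed — Nadia repaired the engine, not the butter; the butter belongs to the melting event.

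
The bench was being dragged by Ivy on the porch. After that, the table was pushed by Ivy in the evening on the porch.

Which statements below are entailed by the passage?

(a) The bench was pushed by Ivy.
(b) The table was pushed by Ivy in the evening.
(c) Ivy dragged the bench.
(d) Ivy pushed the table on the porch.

(a) Not entailed — Ivy pushed the table, not the bench; the bench belongs to the dragging event.
(b) Entailed — this follows by dropping conjuncts from the pushing event's description.
(c) Entailed — 'drag' is an activity; 'was dragging' entails that some dragging happened, so 'dragged' holds.
(d) Entailed — dropping 'in the evening' leaves a sub-description the original still satisfies.

(b), (c), (d)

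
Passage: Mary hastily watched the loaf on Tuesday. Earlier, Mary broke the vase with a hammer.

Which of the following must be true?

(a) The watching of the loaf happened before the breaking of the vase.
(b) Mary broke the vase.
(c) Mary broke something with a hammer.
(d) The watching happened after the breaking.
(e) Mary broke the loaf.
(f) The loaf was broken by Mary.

(a) Not entailed — the narrative places the breaking before the watching, not after.
(b) Entailed — dropping 'with a hammer' leaves a sub-description the original still satisfies.
(c) Entailed — generalizing the patient leaves a sub-description the original still satisfies.
(d) Entailed — the narrative places the breaking before the watching.
(e) Not entailed — Mary broke the vase, not the loaf; the loaf belongs to the watching event.
(f) Not entailed — Mary broke the vase, not the loaf; the loaf belongs to the watching event.

(b), (c), (d)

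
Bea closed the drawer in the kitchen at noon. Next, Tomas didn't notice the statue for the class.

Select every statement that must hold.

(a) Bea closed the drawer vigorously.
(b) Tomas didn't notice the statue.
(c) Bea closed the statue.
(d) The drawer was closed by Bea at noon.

(a) Not entailed — 'vigorously' adds information not in the original event.
(b) Not entailed — dropping 'for the class' under negation is not valid — the original leaves open that Tomas noticed the statue some other way.
(c) Not entailed — Bea closed the drawer, not the statue; the statue belongs to the noticing event.
(d) Entailed — dropping 'in the kitchen' leaves a sub-description the original still satisfies.

(d)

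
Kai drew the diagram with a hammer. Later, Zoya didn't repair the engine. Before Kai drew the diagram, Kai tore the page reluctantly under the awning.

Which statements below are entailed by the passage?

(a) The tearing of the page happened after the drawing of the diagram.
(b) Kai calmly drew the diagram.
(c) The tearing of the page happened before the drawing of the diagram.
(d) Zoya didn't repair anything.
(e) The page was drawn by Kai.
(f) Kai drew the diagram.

(a) Not entailed — the narrative places the tearing before the drawing, not after.
(b) Not entailed — 'calmly' adds information not in the original event.
(c) Entailed — the narrative places the tearing before the drawing.
(d) Not entailed — the original only denies this specific event; Zoya may have repaired something else.
(e) Not entailed — Kai drew the diagram, not the page; the page belongs to the tearing event.
(f) Entailed — dropping 'with a hammer' leaves a sub-description the original still satisfies.

(c), (f)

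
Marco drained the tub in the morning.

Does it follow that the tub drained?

'Marco drained the tub' is the causative; it entails the inchoative 'the tub drained'.

yes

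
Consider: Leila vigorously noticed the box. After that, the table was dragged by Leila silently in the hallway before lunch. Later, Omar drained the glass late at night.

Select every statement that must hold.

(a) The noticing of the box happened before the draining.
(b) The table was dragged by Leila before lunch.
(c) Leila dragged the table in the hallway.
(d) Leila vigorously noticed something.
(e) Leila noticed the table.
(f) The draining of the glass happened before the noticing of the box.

(a) Entailed — the narrative places the noticing before the draining.
(b) Entailed — dropping 'in the hallway', 'silently' leaves a sub-description the original still satisfies.
(c) Entailed — every conjunct here is already in the original dragging event.
(d) Entailed — the original entails any weakening of itself; this just generalizes the patient.
(e) Not entailed — Leila noticed the box, not the table; the table belongs to the dragging event.
(f) Not entailed — the narrative places the noticing before the draining, not after.

(a), (b), (c), (d)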